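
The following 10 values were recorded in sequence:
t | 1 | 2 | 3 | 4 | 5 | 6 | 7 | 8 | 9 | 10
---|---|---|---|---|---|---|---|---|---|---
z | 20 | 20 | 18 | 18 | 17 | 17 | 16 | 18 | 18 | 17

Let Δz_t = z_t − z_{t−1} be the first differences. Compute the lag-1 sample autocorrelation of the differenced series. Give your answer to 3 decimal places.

First differences Δz: 0, -2, 0, -1, 0, -1, 2, 0, -1
Mean of differences = -0.3333
Numerator Σ(Δz_t−Δz̄)(Δz_{t+1}−Δz̄) = -2.7778
Denominator Σ(Δz_t−Δz̄)² = 10.0000
r_1(Δz) = -2.7778 / 10.0000 = -0.278

-0.278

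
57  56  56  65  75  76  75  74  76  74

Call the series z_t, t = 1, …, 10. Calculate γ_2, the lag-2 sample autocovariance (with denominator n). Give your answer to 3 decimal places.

24.348

Mean z̄ = (57 + 56 + 56 + 65 + 75 + 76 + 75 + 74 + 76 + 74)/10 = 68.4000
Σ_{t=1}^{8}(z_t−z̄)(z_{t+2}−z̄) = 243.4800
γ_2 = 243.4800 / 10 = 24.348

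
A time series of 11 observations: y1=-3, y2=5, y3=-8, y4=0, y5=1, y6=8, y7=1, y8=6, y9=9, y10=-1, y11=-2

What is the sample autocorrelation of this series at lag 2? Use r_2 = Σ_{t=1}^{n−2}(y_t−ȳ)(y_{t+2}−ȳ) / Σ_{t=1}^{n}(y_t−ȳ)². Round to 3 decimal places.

0.080

Mean ȳ = (-3 + 5 − 8 + 0 + 1 + 8 + 1 + 6 + 9 − 1 − 2)/11 = 1.4545
Numerator Σ_{t=1}^{9}(y_t−ȳ)(y_{t+2}−ȳ) = 21.0413
Denominator Σ(y_t−ȳ)² = 262.7273
r_2 = 21.0413 / 262.7273 = 0.080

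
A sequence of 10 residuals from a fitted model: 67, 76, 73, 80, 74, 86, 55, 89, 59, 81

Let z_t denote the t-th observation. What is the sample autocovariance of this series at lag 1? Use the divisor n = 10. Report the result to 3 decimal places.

Mean z̄ = (67 + 76 + 73 + 80 + 74 + 86 + 55 + 89 + 59 + 81)/10 = 74.0000
Σ_{t=1}^{9}(z_t−z̄)(z_{t+1}−z̄) = -865.0000
γ_1 = -865.0000 / 10 = -86.500

-86.500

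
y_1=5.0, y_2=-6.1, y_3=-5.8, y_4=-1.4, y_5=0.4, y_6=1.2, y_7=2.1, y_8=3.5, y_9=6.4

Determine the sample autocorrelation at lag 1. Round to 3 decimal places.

0.315

Mean ȳ = (5.0 − 6.1 − 5.8 − 1.4 + 0.4 + 1.2 + 2.1 + 3.5 + 6.4)/9 = 0.5889
Numerator Σ_{t=1}^{8}(y_t−ȳ)(y_{t+1}−ȳ) = 48.4354
Denominator Σ(y_t−ȳ)² = 153.9089
r_1 = 48.4354 / 153.9089 = 0.315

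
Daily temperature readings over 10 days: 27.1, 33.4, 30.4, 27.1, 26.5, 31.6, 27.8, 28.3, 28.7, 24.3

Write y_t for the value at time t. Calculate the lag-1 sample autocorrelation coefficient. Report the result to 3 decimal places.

Mean ȳ = (27.1 + 33.4 + 30.4 + 27.1 + 26.5 + 31.6 + 27.8 + 28.3 + 28.7 + 24.3)/10 = 28.5200
Numerator Σ_{t=1}^{9}(y_t−ȳ)(y_{t+1}−ȳ) = -6.6364
Denominator Σ(y_t−ȳ)² = 63.3560
r_1 = -6.6364 / 63.3560 = -0.105

-0.105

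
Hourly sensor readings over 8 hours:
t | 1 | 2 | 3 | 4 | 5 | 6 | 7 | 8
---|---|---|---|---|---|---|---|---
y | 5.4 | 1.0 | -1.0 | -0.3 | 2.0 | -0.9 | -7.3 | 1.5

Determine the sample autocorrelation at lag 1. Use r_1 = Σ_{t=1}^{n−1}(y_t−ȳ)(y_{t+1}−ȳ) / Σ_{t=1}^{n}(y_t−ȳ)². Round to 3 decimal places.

Mean ȳ = (5.4 + 1.0 − 1.0 − 0.3 + 2.0 − 0.9 − 7.3 + 1.5)/8 = 0.0500
Deviations from mean: 5.3500, 0.9500, -1.0500, -0.3500, 1.9500, -0.9500, -7.3500, 1.4500
Σ(y_t−ȳ)(y_{t+1}−ȳ) = (5.0825) + (-0.9975) + (0.3675) + (-0.6825) + (-1.8525) + (6.9825) + (-10.6575) = -1.7575
Denominator Σ(y_t−ȳ)² = 91.5800
r_1 = -1.7575 / 91.5800 = -0.019

-0.019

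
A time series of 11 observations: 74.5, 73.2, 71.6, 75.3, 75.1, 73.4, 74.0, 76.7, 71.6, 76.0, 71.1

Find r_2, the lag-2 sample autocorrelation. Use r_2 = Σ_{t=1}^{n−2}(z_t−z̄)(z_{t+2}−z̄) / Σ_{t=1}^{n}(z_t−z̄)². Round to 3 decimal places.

0.142

Mean z̄ = (74.5 + 73.2 + 71.6 + 75.3 + 75.1 + 73.4 + 74.0 + 76.7 + 71.6 + 76.0 + 71.1)/11 = 73.8636
Numerator Σ_{t=1}^{9}(z_t−z̄)(z_{t+2}−z̄) = 5.0019
Denominator Σ(z_t−z̄)² = 35.1655
r_2 = 5.0019 / 35.1655 = 0.142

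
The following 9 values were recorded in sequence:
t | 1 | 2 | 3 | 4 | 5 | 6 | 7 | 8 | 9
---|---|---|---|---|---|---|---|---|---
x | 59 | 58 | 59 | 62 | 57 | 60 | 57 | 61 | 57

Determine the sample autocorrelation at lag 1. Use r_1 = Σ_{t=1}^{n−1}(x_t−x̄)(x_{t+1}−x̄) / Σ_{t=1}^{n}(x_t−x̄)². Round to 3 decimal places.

-0.666

Mean x̄ = (59 + 58 + 59 + 62 + 57 + 60 + 57 + 61 + 57)/9 = 58.8889
Numerator Σ_{t=1}^{8}(x_t−x̄)(x_{t+1}−x̄) = -17.9012
Denominator Σ(x_t−x̄)² = 26.8889
r_1 = -17.9012 / 26.8889 = -0.666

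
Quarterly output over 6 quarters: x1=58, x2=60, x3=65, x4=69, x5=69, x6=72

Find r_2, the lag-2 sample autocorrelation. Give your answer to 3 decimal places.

Mean x̄ = (58 + 60 + 65 + 69 + 69 + 72)/6 = 65.5000
Deviations from mean: -7.5000, -5.5000, -0.5000, 3.5000, 3.5000, 6.5000
Numerator Σ_{t=1}^{4}(x_t−x̄)(x_{t+2}−x̄) = 5.5000
Denominator Σ(x_t−x̄)² = 153.5000
r_2 = 5.5000 / 153.5000 = 0.036

0.036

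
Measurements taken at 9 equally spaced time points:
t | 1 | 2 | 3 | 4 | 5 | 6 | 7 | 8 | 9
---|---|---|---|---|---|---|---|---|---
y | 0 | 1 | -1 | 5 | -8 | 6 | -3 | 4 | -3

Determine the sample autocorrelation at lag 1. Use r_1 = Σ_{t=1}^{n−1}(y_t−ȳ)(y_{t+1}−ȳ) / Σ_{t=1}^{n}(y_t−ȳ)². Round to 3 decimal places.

-0.848

Mean ȳ = (0 + 1 − 1 + 5 − 8 + 6 − 3 + 4 − 3)/9 = 0.1111
Numerator Σ_{t=1}^{8}(y_t−ȳ)(y_{t+1}−ȳ) = -136.4568
Denominator Σ(y_t−ȳ)² = 160.8889
r_1 = -136.4568 / 160.8889 = -0.848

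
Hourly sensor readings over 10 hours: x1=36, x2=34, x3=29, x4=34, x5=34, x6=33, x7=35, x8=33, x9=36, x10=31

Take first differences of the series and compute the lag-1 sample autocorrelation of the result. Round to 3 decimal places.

First differences Δx: -2, -5, 5, 0, -1, 2, -2, 3, -5
Mean of differences = -0.5556
Numerator Σ(Δx_t−Δx̄)(Δx_{t+1}−Δx̄) = -41.1975
Denominator Σ(Δx_t−Δx̄)² = 94.2222
r_1(Δx) = -41.1975 / 94.2222 = -0.437

-0.437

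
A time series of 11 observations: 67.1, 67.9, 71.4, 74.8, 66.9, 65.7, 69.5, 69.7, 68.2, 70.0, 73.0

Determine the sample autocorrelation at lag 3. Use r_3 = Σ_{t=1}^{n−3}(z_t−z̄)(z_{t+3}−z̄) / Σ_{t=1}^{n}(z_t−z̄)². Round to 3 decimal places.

Mean z̄ = (67.1 + 67.9 + 71.4 + 74.8 + 66.9 + 65.7 + 69.5 + 69.7 + 68.2 + 70.0 + 73.0)/11 = 69.4727
Numerator Σ_{t=1}^{8}(z_t−z̄)(z_{t+3}−z̄) = -10.6868
Denominator Σ(z_t−z̄)² = 75.4418
r_3 = -10.6868 / 75.4418 = -0.142

-0.142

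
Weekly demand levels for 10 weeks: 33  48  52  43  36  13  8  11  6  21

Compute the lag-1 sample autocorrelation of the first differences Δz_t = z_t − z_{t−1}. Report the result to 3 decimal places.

0.171

First differences Δz: 15, 4, -9, -7, -23, -5, 3, -5, 15
Mean of differences = -1.3333
Numerator Σ(Δz_t−Δz̄)(Δz_{t+1}−Δz̄) = 200.2222
Denominator Σ(Δz_t−Δz̄)² = 1168.0000
r_1(Δz) = 200.2222 / 1168.0000 = 0.171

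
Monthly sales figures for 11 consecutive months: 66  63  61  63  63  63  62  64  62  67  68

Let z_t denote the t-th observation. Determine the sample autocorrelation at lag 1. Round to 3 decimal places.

0.252

Mean z̄ = (66 + 63 + 61 + 63 + 63 + 63 + 62 + 64 + 62 + 67 + 68)/11 = 63.8182
Numerator Σ_{t=1}^{10}(z_t−z̄)(z_{t+1}−z̄) = 12.5124
Denominator Σ(z_t−z̄)² = 49.6364
r_1 = 12.5124 / 49.6364 = 0.252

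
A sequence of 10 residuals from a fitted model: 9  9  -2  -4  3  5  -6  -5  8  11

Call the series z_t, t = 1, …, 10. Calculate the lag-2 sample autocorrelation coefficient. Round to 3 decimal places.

-0.564

Mean z̄ = (9 + 9 − 2 − 4 + 3 + 5 − 6 − 5 + 8 + 11)/10 = 2.8000
Numerator Σ_{t=1}^{8}(z_t−z̄)(z_{t+2}−z̄) = -216.4800
Denominator Σ(z_t−z̄)² = 383.6000
r_2 = -216.4800 / 383.6000 = -0.564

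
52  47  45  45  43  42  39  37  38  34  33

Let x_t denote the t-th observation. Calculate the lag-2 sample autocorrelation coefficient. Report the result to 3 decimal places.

Mean x̄ = (52 + 47 + 45 + 45 + 43 + 42 + 39 + 37 + 38 + 34 + 33)/11 = 41.3636
Numerator Σ_{t=1}^{9}(x_t−x̄)(x_{t+2}−x̄) = 129.0083
Denominator Σ(x_t−x̄)² = 334.5455
r_2 = 129.0083 / 334.5455 = 0.386

0.386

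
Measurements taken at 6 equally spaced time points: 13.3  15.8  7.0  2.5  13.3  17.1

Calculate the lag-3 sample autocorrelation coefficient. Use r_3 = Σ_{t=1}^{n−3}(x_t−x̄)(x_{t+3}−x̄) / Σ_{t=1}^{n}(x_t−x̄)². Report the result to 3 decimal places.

Mean x̄ = (13.3 + 15.8 + 7.0 + 2.5 + 13.3 + 17.1)/6 = 11.5000
Σ(x_t−x̄)(x_{t+3}−x̄) = (-16.2000) + (7.7400) + (-25.2000) = -33.6600
Denominator Σ(x_t−x̄)² = 157.5800
r_3 = -33.6600 / 157.5800 = -0.214

-0.214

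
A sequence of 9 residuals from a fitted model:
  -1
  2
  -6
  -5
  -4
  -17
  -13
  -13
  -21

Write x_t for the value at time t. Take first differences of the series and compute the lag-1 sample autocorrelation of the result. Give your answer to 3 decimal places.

-0.510

First differences Δx: 3, -8, 1, 1, -13, 4, 0, -8
Mean of differences = -2.5000
Numerator Σ(Δx_t−Δx̄)(Δx_{t+1}−Δx̄) = -139.7500
Denominator Σ(Δx_t−Δx̄)² = 274.0000
r_1(Δx) = -139.7500 / 274.0000 = -0.510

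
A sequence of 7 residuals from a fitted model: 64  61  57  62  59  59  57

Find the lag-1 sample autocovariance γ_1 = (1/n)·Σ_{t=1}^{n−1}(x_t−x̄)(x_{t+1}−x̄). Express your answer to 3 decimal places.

Mean x̄ = (64 + 61 + 57 + 62 + 59 + 59 + 57)/7 = 59.8571
Σ_{t=1}^{6}(x_t−x̄)(x_{t+1}−x̄) = -3.3061
γ_1 = -3.3061 / 7 = -0.472

-0.472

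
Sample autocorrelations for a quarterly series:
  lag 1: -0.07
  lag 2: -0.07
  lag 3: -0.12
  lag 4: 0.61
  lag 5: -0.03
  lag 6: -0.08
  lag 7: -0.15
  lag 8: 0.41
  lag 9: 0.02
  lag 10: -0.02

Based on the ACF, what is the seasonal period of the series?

The largest autocorrelation is r_4 = 0.61, with a weaker echo at lag 8 (0.41); the remaining lags stay at or below 0.02.
The dominant spike at lag 4 indicates a seasonal period of 4.

4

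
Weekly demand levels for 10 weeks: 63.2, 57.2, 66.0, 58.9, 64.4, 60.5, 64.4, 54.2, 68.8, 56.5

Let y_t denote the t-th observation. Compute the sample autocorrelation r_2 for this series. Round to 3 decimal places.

Mean ȳ = (63.2 + 57.2 + 66.0 + 58.9 + 64.4 + 60.5 + 64.4 + 54.2 + 68.8 + 56.5)/10 = 61.4100
Numerator Σ_{t=1}^{8}(y_t−ȳ)(y_{t+2}−ȳ) = 107.7898
Denominator Σ(y_t−ȳ)² = 197.7090
r_2 = 107.7898 / 197.7090 = 0.545

0.545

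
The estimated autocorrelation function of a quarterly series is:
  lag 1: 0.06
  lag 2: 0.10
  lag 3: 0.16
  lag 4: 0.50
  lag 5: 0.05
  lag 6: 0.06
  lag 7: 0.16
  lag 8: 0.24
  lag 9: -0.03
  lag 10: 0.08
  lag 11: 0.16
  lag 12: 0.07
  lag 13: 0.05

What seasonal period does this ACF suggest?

The largest autocorrelation is r_4 = 0.50, with a weaker echo at lag 8 (0.24); the remaining lags stay at or below 0.16.
The dominant spike at lag 4 indicates a seasonal period of 4.

4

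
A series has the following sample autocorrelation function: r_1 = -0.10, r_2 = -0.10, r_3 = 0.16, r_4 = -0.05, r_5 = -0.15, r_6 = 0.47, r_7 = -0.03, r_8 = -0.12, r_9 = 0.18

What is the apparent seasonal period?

The largest autocorrelation is r_6 = 0.47; the remaining lags stay at or below 0.18.
The dominant spike at lag 6 indicates a seasonal period of 6.

6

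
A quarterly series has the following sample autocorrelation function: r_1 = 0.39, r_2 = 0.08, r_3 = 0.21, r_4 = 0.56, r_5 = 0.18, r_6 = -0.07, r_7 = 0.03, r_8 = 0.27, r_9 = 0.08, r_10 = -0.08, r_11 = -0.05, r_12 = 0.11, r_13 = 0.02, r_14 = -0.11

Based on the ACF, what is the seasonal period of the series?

The largest autocorrelation is r_4 = 0.56; the remaining lags stay at or below 0.39. The elevated value at lag 1 (0.39), dropping to 0.08 at lag 2, reflects decaying short-term dependence rather than seasonality.
The dominant spike at lag 4 indicates a seasonal period of 4.

4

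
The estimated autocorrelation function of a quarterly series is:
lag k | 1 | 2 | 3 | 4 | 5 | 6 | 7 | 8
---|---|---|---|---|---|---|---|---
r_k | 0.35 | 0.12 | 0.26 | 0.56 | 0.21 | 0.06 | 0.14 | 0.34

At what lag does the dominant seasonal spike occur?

The largest autocorrelation is r_4 = 0.56; the remaining lags stay at or below 0.35. The elevated value at lag 1 (0.35), dropping to 0.12 at lag 2, reflects decaying short-term dependence rather than seasonality.
The dominant spike at lag 4 indicates a seasonal period of 4.

4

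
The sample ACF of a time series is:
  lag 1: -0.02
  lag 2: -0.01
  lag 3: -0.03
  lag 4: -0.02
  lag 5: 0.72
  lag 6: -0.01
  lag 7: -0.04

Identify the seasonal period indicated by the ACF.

The largest autocorrelation is r_5 = 0.72; the remaining lags stay at or below -0.01.
The dominant spike at lag 5 indicates a seasonal period of 5.

5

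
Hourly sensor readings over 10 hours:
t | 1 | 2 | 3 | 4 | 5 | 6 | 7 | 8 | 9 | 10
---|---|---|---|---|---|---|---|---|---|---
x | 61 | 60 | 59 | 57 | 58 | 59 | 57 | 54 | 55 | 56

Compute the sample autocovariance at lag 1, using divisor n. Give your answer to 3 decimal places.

Mean x̄ = (61 + 60 + 59 + 57 + 58 + 59 + 57 + 54 + 55 + 56)/10 = 57.6000
Σ_{t=1}^{9}(x_t−x̄)(x_{t+1}−x̄) = 25.8400
γ_1 = 25.8400 / 10 = 2.584

2.584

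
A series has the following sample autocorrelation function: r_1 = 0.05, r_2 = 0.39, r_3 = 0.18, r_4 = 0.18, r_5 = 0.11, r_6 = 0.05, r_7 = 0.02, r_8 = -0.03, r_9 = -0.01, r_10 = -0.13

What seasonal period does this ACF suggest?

2

The largest autocorrelation is r_2 = 0.39; the remaining lags stay at or below 0.18.
The dominant spike at lag 2 indicates a seasonal period of 2.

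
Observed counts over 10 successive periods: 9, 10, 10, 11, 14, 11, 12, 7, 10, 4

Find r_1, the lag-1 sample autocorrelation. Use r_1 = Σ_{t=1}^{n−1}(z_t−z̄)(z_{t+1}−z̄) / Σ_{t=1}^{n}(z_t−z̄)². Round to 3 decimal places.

Mean z̄ = (9 + 10 + 10 + 11 + 14 + 11 + 12 + 7 + 10 + 4)/10 = 9.8000
Numerator Σ_{t=1}^{9}(z_t−z̄)(z_{t+1}−z̄) = 4.9600
Denominator Σ(z_t−z̄)² = 67.6000
r_1 = 4.9600 / 67.6000 = 0.073

0.073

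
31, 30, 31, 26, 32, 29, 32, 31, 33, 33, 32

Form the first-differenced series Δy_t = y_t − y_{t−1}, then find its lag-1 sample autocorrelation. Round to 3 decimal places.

First differences Δy: -1, 1, -5, 6, -3, 3, -1, 2, 0, -1
Mean of differences = 0.1000
Numerator Σ(Δy_t−Δȳ)(Δy_{t+1}−Δȳ) = -68.3100
Denominator Σ(Δy_t−Δȳ)² = 86.9000
r_1(Δy) = -68.3100 / 86.9000 = -0.786

-0.786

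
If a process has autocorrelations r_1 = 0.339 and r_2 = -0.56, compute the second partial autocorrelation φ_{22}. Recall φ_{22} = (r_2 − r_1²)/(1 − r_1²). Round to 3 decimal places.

-0.763

φ_{22} = (r_2 − r_1²) / (1 − r_1²)
r_1² = (0.339)² = 0.114921
Numerator = -0.56 − 0.1149 = -0.6749; denominator = 1 − 0.1149 = 0.8851
φ_{22} = -0.6749 / 0.8851 = -0.763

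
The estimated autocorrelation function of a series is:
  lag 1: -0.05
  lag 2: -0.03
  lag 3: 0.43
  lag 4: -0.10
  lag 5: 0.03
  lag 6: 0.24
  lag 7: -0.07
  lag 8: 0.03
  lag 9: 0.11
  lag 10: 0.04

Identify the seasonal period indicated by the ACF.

The largest autocorrelation is r_3 = 0.43, with a weaker echo at lag 6 (0.24); the remaining lags stay at or below 0.11.
The dominant spike at lag 3 indicates a seasonal period of 3.

3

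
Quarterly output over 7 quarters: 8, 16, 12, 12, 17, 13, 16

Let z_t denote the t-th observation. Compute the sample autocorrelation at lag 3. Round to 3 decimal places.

Mean z̄ = (8 + 16 + 12 + 12 + 17 + 13 + 16)/7 = 13.4286
Deviations from mean: -5.4286, 2.5714, -1.4286, -1.4286, 3.5714, -0.4286, 2.5714
Σ(z_t−z̄)(z_{t+3}−z̄) = (7.7551) + (9.1837) + (0.6122) + (-3.6735) = 13.8776
Denominator Σ(z_t−z̄)² = 59.7143
r_3 = 13.8776 / 59.7143 = 0.232

0.232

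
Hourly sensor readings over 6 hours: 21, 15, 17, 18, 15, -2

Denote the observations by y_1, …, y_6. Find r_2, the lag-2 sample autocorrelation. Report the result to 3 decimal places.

-0.108

Mean ȳ = (21 + 15 + 17 + 18 + 15 − 2)/6 = 14.0000
Deviations from mean: 7.0000, 1.0000, 3.0000, 4.0000, 1.0000, -16.0000
Numerator Σ_{t=1}^{4}(y_t−ȳ)(y_{t+2}−ȳ) = -36.0000
Denominator Σ(y_t−ȳ)² = 332.0000
r_2 = -36.0000 / 332.0000 = -0.108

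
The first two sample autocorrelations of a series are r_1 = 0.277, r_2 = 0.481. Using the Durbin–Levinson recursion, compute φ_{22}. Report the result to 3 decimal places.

φ_{22} = (r_2 − r_1²) / (1 − r_1²)
r_1² = (0.277)² = 0.076729
Numerator = 0.481 − 0.0767 = 0.4043; denominator = 1 − 0.0767 = 0.9233
φ_{22} = 0.4043 / 0.9233 = 0.438

0.438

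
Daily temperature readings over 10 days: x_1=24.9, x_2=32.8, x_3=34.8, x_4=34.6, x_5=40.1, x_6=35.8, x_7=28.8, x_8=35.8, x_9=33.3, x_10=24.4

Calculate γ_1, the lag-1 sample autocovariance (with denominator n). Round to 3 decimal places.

Mean x̄ = (24.9 + 32.8 + 34.8 + 34.6 + 40.1 + 35.8 + 28.8 + 35.8 + 33.3 + 24.4)/10 = 32.5300
Σ_{t=1}^{9}(x_t−x̄)(x_{t+1}−x̄) = 15.5391
γ_1 = 15.5391 / 10 = 1.554

1.554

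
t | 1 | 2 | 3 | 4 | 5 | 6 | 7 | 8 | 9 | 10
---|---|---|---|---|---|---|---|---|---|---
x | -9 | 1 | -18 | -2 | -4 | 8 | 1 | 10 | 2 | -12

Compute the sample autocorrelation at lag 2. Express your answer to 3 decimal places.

Mean x̄ = (-9 + 1 − 18 − 2 − 4 + 8 + 1 + 10 + 2 − 12)/10 = -2.3000
Numerator Σ_{t=1}^{8}(x_t−x̄)(x_{t+2}−x̄) = 151.9200
Denominator Σ(x_t−x̄)² = 686.1000
r_2 = 151.9200 / 686.1000 = 0.221

0.221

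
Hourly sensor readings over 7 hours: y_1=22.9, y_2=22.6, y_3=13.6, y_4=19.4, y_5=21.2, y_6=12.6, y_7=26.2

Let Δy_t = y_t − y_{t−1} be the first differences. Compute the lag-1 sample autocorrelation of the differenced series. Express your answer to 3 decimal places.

-0.443

First differences Δy: -0.3, -9.0, 5.8, 1.8, -8.6, 13.6
Mean of differences = 0.5500
Numerator Σ(Δy_t−Δȳ)(Δy_{t+1}−Δȳ) = -166.3025
Denominator Σ(Δy_t−Δȳ)² = 375.0750
r_1(Δy) = -166.3025 / 375.0750 = -0.443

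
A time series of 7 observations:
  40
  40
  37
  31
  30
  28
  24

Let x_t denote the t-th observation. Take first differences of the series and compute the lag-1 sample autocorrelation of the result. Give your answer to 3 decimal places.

First differences Δx: 0, -3, -6, -1, -2, -4
Mean of differences = -2.6667
Numerator Σ(Δx_t−Δx̄)(Δx_{t+1}−Δx̄) = -5.1111
Denominator Σ(Δx_t−Δx̄)² = 23.3333
r_1(Δx) = -5.1111 / 23.3333 = -0.219

-0.219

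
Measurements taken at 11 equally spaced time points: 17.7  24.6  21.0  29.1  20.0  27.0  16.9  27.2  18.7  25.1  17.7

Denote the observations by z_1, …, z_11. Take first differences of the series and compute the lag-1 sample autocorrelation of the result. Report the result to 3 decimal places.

First differences Δz: 6.9, -3.6, 8.1, -9.1, 7.0, -10.1, 10.3, -8.5, 6.4, -7.4
Mean of differences = 0.0000
Numerator Σ(Δz_t−Δz̄)(Δz_{t+1}−Δz̄) = -555.4500
Denominator Σ(Δz_t−Δz̄)² = 634.0600
r_1(Δz) = -555.4500 / 634.0600 = -0.876

-0.876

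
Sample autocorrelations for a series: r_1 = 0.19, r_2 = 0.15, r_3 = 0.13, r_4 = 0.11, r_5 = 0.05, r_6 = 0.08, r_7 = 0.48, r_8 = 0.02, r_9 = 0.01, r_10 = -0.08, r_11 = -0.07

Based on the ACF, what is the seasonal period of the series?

7

The largest autocorrelation is r_7 = 0.48; the remaining lags stay at or below 0.19.
The dominant spike at lag 7 indicates a seasonal period of 7.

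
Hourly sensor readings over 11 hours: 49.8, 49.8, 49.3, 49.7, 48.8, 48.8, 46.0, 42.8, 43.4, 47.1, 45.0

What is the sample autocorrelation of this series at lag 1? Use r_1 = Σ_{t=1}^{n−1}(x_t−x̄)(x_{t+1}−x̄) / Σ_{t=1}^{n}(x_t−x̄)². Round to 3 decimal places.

Mean x̄ = (49.8 + 49.8 + 49.3 + 49.7 + 48.8 + 48.8 + 46.0 + 42.8 + 43.4 + 47.1 + 45.0)/11 = 47.3182
Numerator Σ_{t=1}^{10}(x_t−x̄)(x_{t+1}−x̄) = 44.5897
Denominator Σ(x_t−x̄)² = 69.2364
r_1 = 44.5897 / 69.2364 = 0.644

0.644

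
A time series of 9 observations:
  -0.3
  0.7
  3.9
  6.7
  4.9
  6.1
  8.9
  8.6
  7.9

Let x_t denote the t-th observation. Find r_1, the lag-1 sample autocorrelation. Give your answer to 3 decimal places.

0.601

Mean x̄ = (-0.3 + 0.7 + 3.9 + 6.7 + 4.9 + 6.1 + 8.9 + 8.6 + 7.9)/9 = 5.2667
Numerator Σ_{t=1}^{8}(x_t−x̄)(x_{t+1}−x̄) = 52.7889
Denominator Σ(x_t−x̄)² = 87.8400
r_1 = 52.7889 / 87.8400 = 0.601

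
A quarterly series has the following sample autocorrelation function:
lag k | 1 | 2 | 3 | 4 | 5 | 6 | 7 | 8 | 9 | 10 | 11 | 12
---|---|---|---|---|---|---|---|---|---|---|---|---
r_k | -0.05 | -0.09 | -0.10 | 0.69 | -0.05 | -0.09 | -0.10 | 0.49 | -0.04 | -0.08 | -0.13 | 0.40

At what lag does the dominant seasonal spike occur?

4

The largest autocorrelation is r_4 = 0.69, with weaker echoes at lags 8 (0.49) and 12 (0.40); the remaining lags stay at or below -0.04.
The dominant spike at lag 4 indicates a seasonal period of 4.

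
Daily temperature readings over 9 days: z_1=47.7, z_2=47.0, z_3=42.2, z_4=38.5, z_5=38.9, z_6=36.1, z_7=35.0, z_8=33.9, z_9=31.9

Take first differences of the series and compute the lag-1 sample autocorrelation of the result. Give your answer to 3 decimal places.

First differences Δz: -0.7, -4.8, -3.7, 0.4, -2.8, -1.1, -1.1, -2.0
Mean of differences = -1.9750
Numerator Σ(Δz_t−Δz̄)(Δz_{t+1}−Δz̄) = -4.7631
Denominator Σ(Δz_t−Δz̄)² = 20.4350
r_1(Δz) = -4.7631 / 20.4350 = -0.233

-0.233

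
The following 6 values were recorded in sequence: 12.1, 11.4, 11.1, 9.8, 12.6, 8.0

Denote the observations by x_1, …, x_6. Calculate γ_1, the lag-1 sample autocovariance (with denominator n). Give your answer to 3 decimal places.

Mean x̄ = (12.1 + 11.4 + 11.1 + 9.8 + 12.6 + 8.0)/6 = 10.8333
Deviations: 1.2667, 0.5667, 0.2667, -1.0333, 1.7667, -2.8333
Σ_{t=1}^{5}(x_t−x̄)(x_{t+1}−x̄) = -6.2378
γ_1 = -6.2378 / 6 = -1.040

-1.040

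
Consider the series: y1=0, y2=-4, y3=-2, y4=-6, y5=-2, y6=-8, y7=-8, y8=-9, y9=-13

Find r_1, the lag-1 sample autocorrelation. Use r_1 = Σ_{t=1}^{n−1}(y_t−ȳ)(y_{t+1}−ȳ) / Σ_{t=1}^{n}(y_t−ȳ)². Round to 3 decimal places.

Mean ȳ = (0 − 4 − 2 − 6 − 2 − 8 − 8 − 9 − 13)/9 = -5.7778
Numerator Σ_{t=1}^{8}(y_t−ȳ)(y_{t+1}−ȳ) = 42.2840
Denominator Σ(y_t−ȳ)² = 137.5556
r_1 = 42.2840 / 137.5556 = 0.307

0.307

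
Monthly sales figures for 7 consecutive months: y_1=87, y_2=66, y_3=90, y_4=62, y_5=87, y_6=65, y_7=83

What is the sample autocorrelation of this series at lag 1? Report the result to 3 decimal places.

Mean ȳ = (87 + 66 + 90 + 62 + 87 + 65 + 83)/7 = 77.1429
Deviations from mean: 9.8571, -11.1429, 12.8571, -15.1429, 9.8571, -12.1429, 5.8571
Numerator Σ_{t=1}^{6}(y_t−ȳ)(y_{t+1}−ȳ) = -787.8776
Denominator Σ(y_t−ȳ)² = 894.8571
r_1 = -787.8776 / 894.8571 = -0.880

-0.880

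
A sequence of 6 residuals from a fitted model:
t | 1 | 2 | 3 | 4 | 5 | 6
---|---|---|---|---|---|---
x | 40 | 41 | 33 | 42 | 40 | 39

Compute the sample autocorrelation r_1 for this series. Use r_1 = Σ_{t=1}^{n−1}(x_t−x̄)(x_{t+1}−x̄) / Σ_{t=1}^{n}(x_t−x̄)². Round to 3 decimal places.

Mean x̄ = (40 + 41 + 33 + 42 + 40 + 39)/6 = 39.1667
Σ(x_t−x̄)(x_{t+1}−x̄) = (1.5278) + (-11.3056) + (-17.4722) + (2.3611) + (-0.1389) = -25.0278
Denominator Σ(x_t−x̄)² = 50.8333
r_1 = -25.0278 / 50.8333 = -0.492

-0.492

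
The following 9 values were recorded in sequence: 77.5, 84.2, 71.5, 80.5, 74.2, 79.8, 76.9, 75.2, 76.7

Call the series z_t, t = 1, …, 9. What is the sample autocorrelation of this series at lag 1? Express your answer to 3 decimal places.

Mean z̄ = (77.5 + 84.2 + 71.5 + 80.5 + 74.2 + 79.8 + 76.9 + 75.2 + 76.7)/9 = 77.3889
Numerator Σ_{t=1}^{8}(z_t−z̄)(z_{t+1}−z̄) = -73.8846
Denominator Σ(z_t−z̄)² = 112.2489
r_1 = -73.8846 / 112.2489 = -0.658

-0.658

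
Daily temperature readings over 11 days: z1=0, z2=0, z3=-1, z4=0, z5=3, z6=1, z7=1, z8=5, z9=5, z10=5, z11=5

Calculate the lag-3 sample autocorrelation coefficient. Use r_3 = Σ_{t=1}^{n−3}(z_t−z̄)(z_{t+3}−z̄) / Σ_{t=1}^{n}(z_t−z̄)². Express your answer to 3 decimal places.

Mean z̄ = (0 + 0 − 1 + 0 + 3 + 1 + 1 + 5 + 5 + 5 + 5)/11 = 2.1818
Numerator Σ_{t=1}^{8}(z_t−z̄)(z_{t+3}−z̄) = 12.9008
Denominator Σ(z_t−z̄)² = 59.6364
r_3 = 12.9008 / 59.6364 = 0.216

0.216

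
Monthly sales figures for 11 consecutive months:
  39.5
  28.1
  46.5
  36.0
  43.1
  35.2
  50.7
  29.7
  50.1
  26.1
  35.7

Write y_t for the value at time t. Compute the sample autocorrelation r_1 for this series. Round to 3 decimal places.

-0.681

Mean ȳ = (39.5 + 28.1 + 46.5 + 36.0 + 43.1 + 35.2 + 50.7 + 29.7 + 50.1 + 26.1 + 35.7)/11 = 38.2455
Numerator Σ_{t=1}^{10}(y_t−ȳ)(y_{t+1}−ȳ) = -499.4193
Denominator Σ(y_t−ȳ)² = 733.1873
r_1 = -499.4193 / 733.1873 = -0.681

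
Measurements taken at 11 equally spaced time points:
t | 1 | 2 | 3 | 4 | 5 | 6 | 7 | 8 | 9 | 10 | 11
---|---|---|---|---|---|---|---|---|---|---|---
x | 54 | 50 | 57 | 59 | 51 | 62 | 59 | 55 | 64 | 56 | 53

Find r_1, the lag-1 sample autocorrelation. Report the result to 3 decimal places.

-0.168

Mean x̄ = (54 + 50 + 57 + 59 + 51 + 62 + 59 + 55 + 64 + 56 + 53)/11 = 56.3636
Numerator Σ_{t=1}^{10}(x_t−x̄)(x_{t+1}−x̄) = -32.4050
Denominator Σ(x_t−x̄)² = 192.5455
r_1 = -32.4050 / 192.5455 = -0.168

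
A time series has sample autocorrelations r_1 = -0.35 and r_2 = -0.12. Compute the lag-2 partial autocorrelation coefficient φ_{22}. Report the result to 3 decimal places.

φ_{22} = (r_2 − r_1²) / (1 − r_1²)
r_1² = (-0.35)² = 0.1225
Numerator = -0.12 − 0.1225 = -0.2425; denominator = 1 − 0.1225 = 0.8775
φ_{22} = -0.2425 / 0.8775 = -0.276

-0.276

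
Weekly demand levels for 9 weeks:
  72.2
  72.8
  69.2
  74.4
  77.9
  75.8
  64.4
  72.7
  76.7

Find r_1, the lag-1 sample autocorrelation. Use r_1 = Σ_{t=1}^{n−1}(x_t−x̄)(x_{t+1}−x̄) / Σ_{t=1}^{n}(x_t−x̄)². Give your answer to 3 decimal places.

-0.050

Mean x̄ = (72.2 + 72.8 + 69.2 + 74.4 + 77.9 + 75.8 + 64.4 + 72.7 + 76.7)/9 = 72.9000
Numerator Σ_{t=1}^{8}(x_t−x̄)(x_{t+1}−x̄) = -6.8200
Denominator Σ(x_t−x̄)² = 136.5800
r_1 = -6.8200 / 136.5800 = -0.050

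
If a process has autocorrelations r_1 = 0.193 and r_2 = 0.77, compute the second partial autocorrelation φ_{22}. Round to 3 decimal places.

φ_{22} = (r_2 − r_1²) / (1 − r_1²)
r_1² = (0.193)² = 0.037249
Numerator = 0.77 − 0.0372 = 0.7328; denominator = 1 − 0.0372 = 0.9628
φ_{22} = 0.7328 / 0.9628 = 0.761

0.761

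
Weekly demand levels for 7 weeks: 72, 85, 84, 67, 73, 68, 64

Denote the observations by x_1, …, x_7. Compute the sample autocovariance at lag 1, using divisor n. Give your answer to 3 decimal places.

Mean x̄ = (72 + 85 + 84 + 67 + 73 + 68 + 64)/7 = 73.2857
Σ_{t=1}^{6}(x_t−x̄)(x_{t+1}−x̄) = 95.4898
γ_1 = 95.4898 / 7 = 13.641

13.641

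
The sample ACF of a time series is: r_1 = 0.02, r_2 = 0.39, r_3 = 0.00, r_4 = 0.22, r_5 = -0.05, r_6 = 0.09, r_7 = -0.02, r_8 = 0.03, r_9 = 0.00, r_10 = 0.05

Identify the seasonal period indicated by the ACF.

The largest autocorrelation is r_2 = 0.39, with a weaker echo at lag 4 (0.22); the remaining lags stay at or below 0.09.
The dominant spike at lag 2 indicates a seasonal period of 2.

2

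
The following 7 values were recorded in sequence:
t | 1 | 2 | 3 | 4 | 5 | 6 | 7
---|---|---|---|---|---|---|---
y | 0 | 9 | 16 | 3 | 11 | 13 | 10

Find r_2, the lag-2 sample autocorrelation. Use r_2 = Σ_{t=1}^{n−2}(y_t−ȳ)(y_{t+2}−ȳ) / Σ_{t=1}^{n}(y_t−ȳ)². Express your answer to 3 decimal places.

-0.378

Mean ȳ = (0 + 9 + 16 + 3 + 11 + 13 + 10)/7 = 8.8571
Deviations from mean: -8.8571, 0.1429, 7.1429, -5.8571, 2.1429, 4.1429, 1.1429
Numerator Σ_{t=1}^{5}(y_t−ȳ)(y_{t+2}−ȳ) = -70.6122
Denominator Σ(y_t−ȳ)² = 186.8571
r_2 = -70.6122 / 186.8571 = -0.378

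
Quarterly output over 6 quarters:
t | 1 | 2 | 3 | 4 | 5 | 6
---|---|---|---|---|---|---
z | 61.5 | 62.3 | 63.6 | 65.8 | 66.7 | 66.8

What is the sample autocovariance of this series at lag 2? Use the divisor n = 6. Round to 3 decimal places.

0.144

Mean z̄ = (61.5 + 62.3 + 63.6 + 65.8 + 66.7 + 66.8)/6 = 64.4500
Σ_{t=1}^{4}(z_t−z̄)(z_{t+2}−z̄) = 0.8650
γ_2 = 0.8650 / 6 = 0.144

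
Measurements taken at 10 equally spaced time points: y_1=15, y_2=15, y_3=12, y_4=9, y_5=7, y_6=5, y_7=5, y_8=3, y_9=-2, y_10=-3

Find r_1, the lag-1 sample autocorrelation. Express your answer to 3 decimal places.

0.697

Mean ȳ = (15 + 15 + 12 + 9 + 7 + 5 + 5 + 3 − 2 − 3)/10 = 6.6000
Numerator Σ_{t=1}^{9}(y_t−ȳ)(y_{t+1}−ȳ) = 251.0400
Denominator Σ(y_t−ȳ)² = 360.4000
r_1 = 251.0400 / 360.4000 = 0.697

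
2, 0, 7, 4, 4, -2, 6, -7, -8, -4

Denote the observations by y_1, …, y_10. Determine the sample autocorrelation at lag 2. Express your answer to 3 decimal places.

Mean ȳ = (2 + 0 + 7 + 4 + 4 − 2 + 6 − 7 − 8 − 4)/10 = 0.2000
Numerator Σ_{t=1}^{8}(y_t−ȳ)(y_{t+2}−ȳ) = 49.5200
Denominator Σ(y_t−ȳ)² = 253.6000
r_2 = 49.5200 / 253.6000 = 0.195

0.195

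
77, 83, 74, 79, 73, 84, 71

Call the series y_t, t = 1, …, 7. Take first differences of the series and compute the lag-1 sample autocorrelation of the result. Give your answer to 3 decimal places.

First differences Δy: 6, -9, 5, -6, 11, -13
Mean of differences = -1.0000
Numerator Σ(Δy_t−Δȳ)(Δy_{t+1}−Δȳ) = -338.0000
Denominator Σ(Δy_t−Δȳ)² = 462.0000
r_1(Δy) = -338.0000 / 462.0000 = -0.732

-0.732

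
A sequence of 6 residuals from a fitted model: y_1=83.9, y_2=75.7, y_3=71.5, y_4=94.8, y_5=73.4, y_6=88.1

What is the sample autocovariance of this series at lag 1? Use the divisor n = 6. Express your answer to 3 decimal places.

-42.168

Mean ȳ = (83.9 + 75.7 + 71.5 + 94.8 + 73.4 + 88.1)/6 = 81.2333
Σ_{t=1}^{5}(y_t−ȳ)(y_{t+1}−ȳ) = -253.0078
γ_1 = -253.0078 / 6 = -42.168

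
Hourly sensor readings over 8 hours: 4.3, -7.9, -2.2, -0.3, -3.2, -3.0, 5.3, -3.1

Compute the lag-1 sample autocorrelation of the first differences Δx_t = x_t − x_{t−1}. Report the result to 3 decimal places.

-0.369

First differences Δx: -12.2, 5.7, 1.9, -2.9, 0.2, 8.3, -8.4
Mean of differences = -1.0571
Numerator Σ(Δx_t−Δx̄)(Δx_{t+1}−Δx̄) = -120.0233
Denominator Σ(Δx_t−Δx̄)² = 325.0171
r_1(Δx) = -120.0233 / 325.0171 = -0.369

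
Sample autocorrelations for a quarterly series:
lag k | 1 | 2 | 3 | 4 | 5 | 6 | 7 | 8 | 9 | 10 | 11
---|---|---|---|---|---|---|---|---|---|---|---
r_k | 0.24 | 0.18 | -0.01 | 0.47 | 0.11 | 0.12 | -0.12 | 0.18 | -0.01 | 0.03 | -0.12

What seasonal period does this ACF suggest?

4

The largest autocorrelation is r_4 = 0.47; the remaining lags stay at or below 0.24. The elevated value at lag 1 (0.24), dropping to 0.18 at lag 2, reflects decaying short-term dependence rather than seasonality.
The dominant spike at lag 4 indicates a seasonal period of 4.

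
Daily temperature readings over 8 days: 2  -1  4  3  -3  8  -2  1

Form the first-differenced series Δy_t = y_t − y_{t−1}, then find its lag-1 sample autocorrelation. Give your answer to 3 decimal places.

-0.732

First differences Δy: -3, 5, -1, -6, 11, -10, 3
Mean of differences = -0.1429
Numerator Σ(Δy_t−Δȳ)(Δy_{t+1}−Δȳ) = -220.1633
Denominator Σ(Δy_t−Δȳ)² = 300.8571
r_1(Δy) = -220.1633 / 300.8571 = -0.732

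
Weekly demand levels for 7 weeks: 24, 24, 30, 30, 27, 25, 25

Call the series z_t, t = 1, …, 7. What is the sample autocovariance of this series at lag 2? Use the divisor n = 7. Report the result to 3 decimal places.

-3.032

Mean z̄ = (24 + 24 + 30 + 30 + 27 + 25 + 25)/7 = 26.4286
Σ_{t=1}^{5}(z_t−z̄)(z_{t+2}−z̄) = -21.2245
γ_2 = -21.2245 / 7 = -3.032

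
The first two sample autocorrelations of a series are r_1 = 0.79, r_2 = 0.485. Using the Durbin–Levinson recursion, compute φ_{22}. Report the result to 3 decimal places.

φ_{22} = (r_2 − r_1²) / (1 − r_1²)
r_1² = (0.79)² = 0.6241
Numerator = 0.485 − 0.6241 = -0.1391; denominator = 1 − 0.6241 = 0.3759
φ_{22} = -0.1391 / 0.3759 = -0.370

-0.370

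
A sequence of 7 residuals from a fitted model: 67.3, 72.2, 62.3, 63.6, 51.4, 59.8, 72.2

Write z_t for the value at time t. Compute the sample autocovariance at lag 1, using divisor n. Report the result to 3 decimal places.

5.504

Mean z̄ = (67.3 + 72.2 + 62.3 + 63.6 + 51.4 + 59.8 + 72.2)/7 = 64.1143
Σ_{t=1}^{6}(z_t−z̄)(z_{t+1}−z̄) = 38.5298
γ_1 = 38.5298 / 7 = 5.504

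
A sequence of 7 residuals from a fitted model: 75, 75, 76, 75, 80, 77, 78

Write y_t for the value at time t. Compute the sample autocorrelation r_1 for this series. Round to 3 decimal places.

Mean ȳ = (75 + 75 + 76 + 75 + 80 + 77 + 78)/7 = 76.5714
Deviations from mean: -1.5714, -1.5714, -0.5714, -1.5714, 3.4286, 0.4286, 1.4286
Σ(y_t−ȳ)(y_{t+1}−ȳ) = (2.4694) + (0.8980) + (0.8980) + (-5.3878) + (1.4694) + (0.6122) = 0.9592
Denominator Σ(y_t−ȳ)² = 21.7143
r_1 = 0.9592 / 21.7143 = 0.044

0.044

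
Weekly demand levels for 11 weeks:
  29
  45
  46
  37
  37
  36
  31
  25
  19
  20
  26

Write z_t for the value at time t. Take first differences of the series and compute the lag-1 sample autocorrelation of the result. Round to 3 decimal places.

First differences Δz: 16, 1, -9, 0, -1, -5, -6, -6, 1, 6
Mean of differences = -0.3000
Numerator Σ(Δz_t−Δz̄)(Δz_{t+1}−Δz̄) = 70.4100
Denominator Σ(Δz_t−Δz̄)² = 472.1000
r_1(Δz) = 70.4100 / 472.1000 = 0.149

0.149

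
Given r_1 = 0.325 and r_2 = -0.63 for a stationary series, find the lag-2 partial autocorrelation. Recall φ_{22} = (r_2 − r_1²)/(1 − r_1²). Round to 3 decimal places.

φ_{22} = (r_2 − r_1²) / (1 − r_1²)
r_1² = (0.325)² = 0.105625
Numerator = -0.63 − 0.1056 = -0.7356; denominator = 1 − 0.1056 = 0.8944
φ_{22} = -0.7356 / 0.8944 = -0.823

-0.823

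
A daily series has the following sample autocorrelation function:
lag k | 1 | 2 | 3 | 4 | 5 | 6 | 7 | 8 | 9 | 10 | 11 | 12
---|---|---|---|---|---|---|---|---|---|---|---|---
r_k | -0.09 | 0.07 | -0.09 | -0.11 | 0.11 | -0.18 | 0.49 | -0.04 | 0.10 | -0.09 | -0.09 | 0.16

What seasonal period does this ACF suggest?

The largest autocorrelation is r_7 = 0.49; the remaining lags stay at or below 0.16.
The dominant spike at lag 7 indicates a seasonal period of 7.

7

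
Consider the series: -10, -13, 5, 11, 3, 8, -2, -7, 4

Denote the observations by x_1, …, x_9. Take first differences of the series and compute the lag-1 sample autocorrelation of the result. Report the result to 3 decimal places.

-0.151

First differences Δx: -3, 18, 6, -8, 5, -10, -5, 11
Mean of differences = 1.7500
Numerator Σ(Δx_t−Δx̄)(Δx_{t+1}−Δx̄) = -102.5625
Denominator Σ(Δx_t−Δx̄)² = 679.5000
r_1(Δx) = -102.5625 / 679.5000 = -0.151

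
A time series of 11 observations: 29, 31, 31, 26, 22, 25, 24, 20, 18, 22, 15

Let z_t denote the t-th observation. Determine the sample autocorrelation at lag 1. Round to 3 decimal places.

Mean z̄ = (29 + 31 + 31 + 26 + 22 + 25 + 24 + 20 + 18 + 22 + 15)/11 = 23.9091
Numerator Σ_{t=1}^{10}(z_t−z̄)(z_{t+1}−z̄) = 146.2645
Denominator Σ(z_t−z̄)² = 268.9091
r_1 = 146.2645 / 268.9091 = 0.544

0.544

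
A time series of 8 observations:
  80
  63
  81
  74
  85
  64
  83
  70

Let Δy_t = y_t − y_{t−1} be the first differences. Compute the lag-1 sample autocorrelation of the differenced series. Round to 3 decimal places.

-0.781

First differences Δy: -17, 18, -7, 11, -21, 19, -13
Mean of differences = -1.4286
Numerator Σ(Δy_t−Δȳ)(Δy_{t+1}−Δȳ) = -1359.4694
Denominator Σ(Δy_t−Δȳ)² = 1739.7143
r_1(Δy) = -1359.4694 / 1739.7143 = -0.781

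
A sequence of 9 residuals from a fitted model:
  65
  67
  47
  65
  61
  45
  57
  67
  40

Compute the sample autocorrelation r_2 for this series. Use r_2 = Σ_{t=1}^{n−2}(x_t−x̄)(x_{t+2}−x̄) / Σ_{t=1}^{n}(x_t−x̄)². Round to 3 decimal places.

Mean x̄ = (65 + 67 + 47 + 65 + 61 + 45 + 57 + 67 + 40)/9 = 57.1111
Σ(x_t−x̄)(x_{t+2}−x̄) = (-79.7654) + (78.0123) + (-39.3210) + (-95.5432) + (-0.4321) + (-119.7654) + (1.9012) = -254.9136
Denominator Σ(x_t−x̄)² = 876.8889
r_2 = -254.9136 / 876.8889 = -0.291

-0.291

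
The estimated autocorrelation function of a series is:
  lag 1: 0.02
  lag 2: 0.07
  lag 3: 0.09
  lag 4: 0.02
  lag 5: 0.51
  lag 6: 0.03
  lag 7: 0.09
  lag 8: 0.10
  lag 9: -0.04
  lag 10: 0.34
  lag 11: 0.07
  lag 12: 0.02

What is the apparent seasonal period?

The largest autocorrelation is r_5 = 0.51, with a weaker echo at lag 10 (0.34); the remaining lags stay at or below 0.10.
The dominant spike at lag 5 indicates a seasonal period of 5.

5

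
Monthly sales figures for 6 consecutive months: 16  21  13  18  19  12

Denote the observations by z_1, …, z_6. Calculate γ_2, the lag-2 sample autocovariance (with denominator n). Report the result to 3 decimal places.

Mean z̄ = (16 + 21 + 13 + 18 + 19 + 12)/6 = 16.5000
Deviations: -0.5000, 4.5000, -3.5000, 1.5000, 2.5000, -4.5000
Σ_{t=1}^{4}(z_t−z̄)(z_{t+2}−z̄) = -7.0000
γ_2 = -7.0000 / 6 = -1.167

-1.167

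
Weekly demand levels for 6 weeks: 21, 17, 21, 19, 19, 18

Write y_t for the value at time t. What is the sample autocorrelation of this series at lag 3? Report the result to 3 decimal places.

-0.162

Mean ȳ = (21 + 17 + 21 + 19 + 19 + 18)/6 = 19.1667
Deviations from mean: 1.8333, -2.1667, 1.8333, -0.1667, -0.1667, -1.1667
Numerator Σ_{t=1}^{3}(y_t−ȳ)(y_{t+3}−ȳ) = -2.0833
Denominator Σ(y_t−ȳ)² = 12.8333
r_3 = -2.0833 / 12.8333 = -0.162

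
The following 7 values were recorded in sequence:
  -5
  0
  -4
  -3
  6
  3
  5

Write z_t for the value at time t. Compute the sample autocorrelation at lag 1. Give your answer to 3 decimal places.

Mean z̄ = (-5 + 0 − 4 − 3 + 6 + 3 + 5)/7 = 0.2857
Numerator Σ_{t=1}^{6}(z_t−z̄)(z_{t+1}−z̄) = 26.3469
Denominator Σ(z_t−z̄)² = 119.4286
r_1 = 26.3469 / 119.4286 = 0.221

0.221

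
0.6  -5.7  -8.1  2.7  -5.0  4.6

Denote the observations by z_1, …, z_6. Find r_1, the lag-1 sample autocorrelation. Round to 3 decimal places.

-0.365

Mean z̄ = (0.6 − 5.7 − 8.1 + 2.7 − 5.0 + 4.6)/6 = -1.8167
Numerator Σ_{t=1}^{5}(z_t−z̄)(z_{t+1}−z̄) = -48.1686
Denominator Σ(z_t−z̄)² = 132.1083
r_1 = -48.1686 / 132.1083 = -0.365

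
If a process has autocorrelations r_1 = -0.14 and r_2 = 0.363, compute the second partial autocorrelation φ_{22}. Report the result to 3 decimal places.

φ_{22} = (r_2 − r_1²) / (1 − r_1²)
r_1² = (-0.14)² = 0.0196
Numerator = 0.363 − 0.0196 = 0.3434; denominator = 1 − 0.0196 = 0.9804
φ_{22} = 0.3434 / 0.9804 = 0.350

0.350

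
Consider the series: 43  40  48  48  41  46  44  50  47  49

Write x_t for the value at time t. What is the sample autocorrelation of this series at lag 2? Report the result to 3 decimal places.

-0.074

Mean x̄ = (43 + 40 + 48 + 48 + 41 + 46 + 44 + 50 + 47 + 49)/10 = 45.6000
Numerator Σ_{t=1}^{8}(x_t−x̄)(x_{t+2}−x̄) = -7.9200
Denominator Σ(x_t−x̄)² = 106.4000
r_2 = -7.9200 / 106.4000 = -0.074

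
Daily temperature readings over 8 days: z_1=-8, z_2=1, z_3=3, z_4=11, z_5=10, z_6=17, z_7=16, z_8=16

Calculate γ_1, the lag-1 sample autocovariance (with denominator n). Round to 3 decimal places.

36.180

Mean z̄ = (-8 + 1 + 3 + 11 + 10 + 17 + 16 + 16)/8 = 8.2500
Σ_{t=1}^{7}(z_t−z̄)(z_{t+1}−z̄) = 289.4375
γ_1 = 289.4375 / 8 = 36.180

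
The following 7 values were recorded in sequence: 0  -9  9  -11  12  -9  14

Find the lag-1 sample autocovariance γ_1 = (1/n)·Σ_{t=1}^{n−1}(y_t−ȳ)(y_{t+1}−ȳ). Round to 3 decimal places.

Mean ȳ = (0 − 9 + 9 − 11 + 12 − 9 + 14)/7 = 0.8571
Deviations: -0.8571, -9.8571, 8.1429, -11.8571, 11.1429, -9.8571, 13.1429
Σ_{t=1}^{6}(y_t−ȳ)(y_{t+1}−ȳ) = -539.8776
γ_1 = -539.8776 / 7 = -77.125

-77.125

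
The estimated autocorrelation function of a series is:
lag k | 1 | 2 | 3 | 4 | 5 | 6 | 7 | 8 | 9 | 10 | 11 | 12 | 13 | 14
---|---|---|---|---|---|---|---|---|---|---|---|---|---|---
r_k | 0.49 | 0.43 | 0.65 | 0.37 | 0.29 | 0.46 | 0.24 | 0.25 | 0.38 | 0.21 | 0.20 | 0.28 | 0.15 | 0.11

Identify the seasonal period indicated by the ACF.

3

The largest autocorrelation is r_3 = 0.65; the remaining lags stay at or below 0.49. The elevated value at lag 1 (0.49), dropping to 0.43 at lag 2, reflects decaying short-term dependence rather than seasonality.
The dominant spike at lag 3 indicates a seasonal period of 3.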